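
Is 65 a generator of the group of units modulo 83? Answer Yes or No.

No

φ(83) = 83 − 1 = 82 = 2 · 41.
Test 65^(82/q) mod 83 for each prime factor q of 82:
65^41 ≡ 1 (mod 83)  [q = 2: ≡ 1 ✗]
65^2 ≡ 75 (mod 83)  [q = 41: ≢ 1 ✓]
Since 65^41 ≡ 1, the order of 65 divides 41 < 82, so 65 is not a primitive root.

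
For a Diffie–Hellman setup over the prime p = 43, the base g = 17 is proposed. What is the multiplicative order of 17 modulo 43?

21

The order of 17 must divide φ(43) = 43 − 1 = 42 = 2 · 3 · 7.
Divisors of 42: 1, 2, 3, 6, 7, 14, 21, 42.
Check 17^d mod 43 for each divisor in increasing order:
17^1 ≡ 17 (mod 43)
17^2 ≡ 31 (mod 43)
17^3 ≡ 11 (mod 43)
17^6 ≡ 35 (mod 43)
17^7 ≡ 36 (mod 43)
17^14 ≡ 6 (mod 43)
17^21 ≡ 1 (mod 43) ✓
Therefore the multiplicative order of 17 modulo 43 is 21.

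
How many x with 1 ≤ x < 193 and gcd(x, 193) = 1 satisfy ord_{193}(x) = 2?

φ(193) = 193 − 1 = 192 = 2^6 · 3.
(Z/193Z)^× is cyclic (|G| = 192); a cyclic group of order m has exactly φ(d) elements of each order d | m, and none otherwise.
2 | 192, and φ(2) = 2 − 1 = 1.

1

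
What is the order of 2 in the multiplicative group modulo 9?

Since 2 ∈ (Z/9Z)^×, its order divides φ(9) = φ(3^2) = 3·(3−1) = 6 = 2 · 3.
Divisors of 6: 1, 2, 3, 6.
Compute 2^d (mod 9) for the divisors d until we hit 1:
2^1 ≡ 2 (mod 9)
2^2 ≡ 4 (mod 9)
2^3 ≡ 8 (mod 9)
2^6 ≡ 1 (mod 9) ✓
Therefore the multiplicative order of 2 modulo 9 is 6.

6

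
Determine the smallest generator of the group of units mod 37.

φ(37) = 37 − 1 = 36 = 2^2 · 3^2.
g is a primitive root iff g^(36/q) ≢ 1 (mod 37) for each prime q ∈ {2, 3}.
g = 2: 2^18 ≡ 36; 2^12 ≡ 26 — none is 1, so 2 is a primitive root.
Hence the least primitive root of 37 is 2.

2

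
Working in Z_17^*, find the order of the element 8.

8

Since 8 ∈ (Z/17Z)^×, its order divides φ(17) = 17 − 1 = 16 = 2^4.
Divisors of 16: 1, 2, 4, 8, 16.
Compute 8^d (mod 17) for the divisors d until we hit 1:
8^1 ≡ 8 (mod 17)
8^2 ≡ 13 (mod 17)
8^4 ≡ 16 (mod 17)
8^8 ≡ 1 (mod 17) ✓
Therefore the multiplicative order of 8 modulo 17 is 8.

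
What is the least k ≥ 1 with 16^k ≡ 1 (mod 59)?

29

The order of 16 must divide φ(59) = 59 − 1 = 58 = 2 · 29.
Divisors of 58: 1, 2, 29, 58.
Compute 16^d (mod 59) for the divisors d until we hit 1:
16^1 ≡ 16 (mod 59)
16^2 ≡ 20 (mod 59)
16^29 ≡ 1 (mod 59) ✓
So ord_59(16) = 29.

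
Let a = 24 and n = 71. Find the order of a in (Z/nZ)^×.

By Lagrange's theorem, ord_71(24) divides φ(71) = 71 − 1 = 70 = 2 · 5 · 7.
Divisors of 70: 1, 2, 5, 7, 10, 14, 35, 70.
Evaluate successive powers at the divisors of 70:
24^1 ≡ 24
24^2 ≡ 8
24^5 ≡ 45
24^7 ≡ 5
24^10 ≡ 37
24^14 ≡ 25
24^35 ≡ 1
So ord_71(24) = 35.

35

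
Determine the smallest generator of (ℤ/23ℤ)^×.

φ(23) = 23 − 1 = 22 = 2 · 11.
g is a primitive root iff g^(22/q) ≢ 1 (mod 23) for each prime q ∈ {2, 11}.
g = 2: 2^11 ≡ 1 — hits 1, so not a primitive root.
g = 3: 3^11 ≡ 1 — hits 1, so not a primitive root.
g = 4: 4^11 ≡ 1 — hits 1, so not a primitive root.
g = 5: 5^11 ≡ 22; 5^2 ≡ 2 — none is 1, so 5 is a primitive root.
The smallest primitive root modulo 23 is 5.

5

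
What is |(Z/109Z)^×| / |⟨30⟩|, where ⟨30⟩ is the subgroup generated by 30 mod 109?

ord(30) | φ(109) = 109 − 1 = 108 = 2^2 · 3^3.
Divisors of 108: 1, 2, 3, 4, 6, 9, 12, 18, 27, 36, 54, 108.
Compute 30^d (mod 109) for the divisors d until we hit 1:
30^1 ≡ 30 (mod 109)
30^2 ≡ 28 (mod 109)
30^3 ≡ 77 (mod 109)
30^4 ≡ 21 (mod 109)
30^6 ≡ 43 (mod 109)
30^9 ≡ 41 (mod 109)
30^12 ≡ 105 (mod 109)
30^18 ≡ 46 (mod 109)
30^27 ≡ 33 (mod 109)
30^36 ≡ 45 (mod 109)
30^54 ≡ 108 (mod 109)
30^108 ≡ 1 (mod 109) ✓
Thus |⟨30⟩| = ord(30) = 108.
[(Z/109Z)^× : ⟨30⟩] = 108/108 = 1.

1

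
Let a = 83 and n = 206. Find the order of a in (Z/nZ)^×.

51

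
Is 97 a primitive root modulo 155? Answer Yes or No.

No

155 = 5 · 31 is a product of two distinct odd primes, so (Z/155Z)^× ≅ (Z/5Z)^× × (Z/31Z)^× is not cyclic.
No primitive root modulo 155 exists; in particular 97 is not one.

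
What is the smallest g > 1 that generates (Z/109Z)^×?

6

φ(109) = 109 − 1 = 108 = 2^2 · 3^3.
g is a primitive root iff g^(108/q) ≢ 1 (mod 109) for each prime q ∈ {2, 3}.
g = 2: 2^54 ≡ 108; 2^36 ≡ 1 — hits 1, so not a primitive root.
g = 3: 3^54 ≡ 1 — hits 1, so not a primitive root.
g = 4: 4^54 ≡ 1 — hits 1, so not a primitive root.
g = 5: 5^54 ≡ 1 — hits 1, so not a primitive root.
g = 6: 6^54 ≡ 108; 6^36 ≡ 63 — none is 1, so 6 is a primitive root.
The smallest primitive root modulo 109 is 6.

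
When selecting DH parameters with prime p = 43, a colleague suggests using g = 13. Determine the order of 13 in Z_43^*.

ord(13) | φ(43) = 43 − 1 = 42 = 2 · 3 · 7.
Divisors of 42: 1, 2, 3, 6, 7, 14, 21, 42.
Compute 13^d (mod 43) for the divisors d until we hit 1:
13^1 ≡ 13 (mod 43)
13^2 ≡ 40 (mod 43)
13^3 ≡ 4 (mod 43)
13^6 ≡ 16 (mod 43)
13^7 ≡ 36 (mod 43)
13^14 ≡ 6 (mod 43)
13^21 ≡ 1 (mod 43) ✓
Hence ord(13) = 21.

21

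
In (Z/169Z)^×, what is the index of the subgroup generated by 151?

3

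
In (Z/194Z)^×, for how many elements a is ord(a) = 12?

4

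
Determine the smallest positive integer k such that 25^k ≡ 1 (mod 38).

9

ord(25) | φ(38) = φ(2)·φ(19) = 1·18 = 18 = 2 · 3^2.
Divisors of 18: 1, 2, 3, 6, 9, 18.
Check 25^d mod 38 for each divisor in increasing order:
25^1 ≡ 25 (mod 38)
25^2 ≡ 17 (mod 38)
25^3 ≡ 7 (mod 38)
25^6 ≡ 11 (mod 38)
25^9 ≡ 1 (mod 38) ✓
Hence ord(25) = 9.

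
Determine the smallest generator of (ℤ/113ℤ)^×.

φ(113) = 113 − 1 = 112 = 2^4 · 7.
g is a primitive root iff g^(112/q) ≢ 1 (mod 113) for each prime q ∈ {2, 7}.
g = 2: 2^56 ≡ 1 — hits 1, so not a primitive root.
g = 3: 3^56 ≡ 112; 3^16 ≡ 49 — none is 1, so 3 is a primitive root.
Hence the least primitive root of 113 is 3.

3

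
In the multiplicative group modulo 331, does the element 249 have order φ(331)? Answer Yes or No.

Yes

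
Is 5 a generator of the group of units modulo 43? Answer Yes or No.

φ(43) = 43 − 1 = 42 = 2 · 3 · 7.
5 is a primitive root mod 43 iff 5^(φ(43)/q) ≢ 1 for every prime q | φ(43), i.e. q ∈ {2, 3, 7}.
5^21 ≡ 42 (mod 43)  [q = 2: ≢ 1 ✓]
5^14 ≡ 36 (mod 43)  [q = 3: ≢ 1 ✓]
5^6 ≡ 16 (mod 43)  [q = 7: ≢ 1 ✓]
Every test exponent gives a nontrivial residue, hence 5 generates the full group.

Yes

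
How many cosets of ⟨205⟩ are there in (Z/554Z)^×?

1

ord(205) | φ(554) = φ(2)·φ(277) = 1·276 = 276 = 2^2 · 3 · 23.
Divisors of 276: 1, 2, 3, 4, 6, 12, 23, 46, 69, 92, 138, 276.
Compute 205^d (mod 554) for the divisors d until we hit 1:
205^1 ≡ 205 (mod 554)
205^2 ≡ 475 (mod 554)
205^3 ≡ 425 (mod 554)
205^4 ≡ 147 (mod 554)
205^6 ≡ 21 (mod 554)
205^12 ≡ 441 (mod 554)
205^23 ≡ 519 (mod 554)
205^46 ≡ 117 (mod 554)
205^69 ≡ 337 (mod 554)
205^92 ≡ 393 (mod 554)
205^138 ≡ 553 (mod 554)
205^276 ≡ 1 (mod 554) ✓
Thus |⟨205⟩| = ord(205) = 276.
The index is φ(554) / ord(205) = 276 / 276 = 1.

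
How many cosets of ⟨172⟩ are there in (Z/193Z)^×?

4

The order of 172 must divide φ(193) = 193 − 1 = 192 = 2^6 · 3.
Divisors of 192: 1, 2, 3, 4, 6, 8, 12, 16, 24, 32, 48, 64, 96, 192.
Compute 172^d (mod 193) for the divisors d until we hit 1:
172^1 ≡ 172 (mod 193)
172^2 ≡ 55 (mod 193)
172^3 ≡ 3 (mod 193)
172^4 ≡ 130 (mod 193)
172^6 ≡ 9 (mod 193)
172^8 ≡ 109 (mod 193)
172^12 ≡ 81 (mod 193)
172^16 ≡ 108 (mod 193)
172^24 ≡ 192 (mod 193)
172^32 ≡ 84 (mod 193)
172^48 ≡ 1 (mod 193) ✓
The order of 172 is 48, so the subgroup it generates has 48 elements.
[(Z/193Z)^× : ⟨172⟩] = 192/48 = 4.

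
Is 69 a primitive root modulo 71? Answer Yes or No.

φ(71) = 71 − 1 = 70 = 2 · 5 · 7.
An element g generates (Z/71Z)^× iff g^(70/q) ≢ 1 (mod 71) for each prime q ∈ {2, 5, 7}.
69^35 ≡ 70 (mod 71)  [q = 2: ≢ 1 ✓]
69^14 ≡ 54 (mod 71)  [q = 5: ≢ 1 ✓]
69^10 ≡ 30 (mod 71)  [q = 7: ≢ 1 ✓]
Every test exponent gives a nontrivial residue, hence 69 generates the full group.

Yes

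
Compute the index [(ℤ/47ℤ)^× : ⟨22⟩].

1

Since 22 ∈ (Z/47Z)^×, its order divides φ(47) = 47 − 1 = 46 = 2 · 23.
Divisors of 46: 1, 2, 23, 46.
Evaluate successive powers at the divisors of 46:
22^1 ≡ 22 (mod 47)
22^2 ≡ 14 (mod 47)
22^23 ≡ 46 (mod 47)
22^46 ≡ 1 (mod 47) ✓
So ord_47(22) = 46, hence |⟨22⟩| = 46.
The index is φ(47) / ord(22) = 46 / 46 = 1.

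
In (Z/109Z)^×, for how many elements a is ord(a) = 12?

φ(109) = 109 − 1 = 108 = 2^2 · 3^3.
(Z/109Z)^× is cyclic (|G| = 108); a cyclic group of order m has exactly φ(d) elements of each order d | m, and none otherwise.
12 = 2^2 · 3 divides 108, and φ(12) = 4.

4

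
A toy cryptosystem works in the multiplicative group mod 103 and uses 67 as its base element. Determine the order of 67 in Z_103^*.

The order of 67 must divide φ(103) = 103 − 1 = 102 = 2 · 3 · 17.
Divisors of 102: 1, 2, 3, 6, 17, 34, 51, 102.
Compute 67^d (mod 103) for the divisors d until we hit 1:
67^1 ≡ 67 (mod 103)
67^2 ≡ 60 (mod 103)
67^3 ≡ 3 (mod 103)
67^6 ≡ 9 (mod 103)
67^17 ≡ 57 (mod 103)
67^34 ≡ 56 (mod 103)
67^51 ≡ 102 (mod 103)
67^102 ≡ 1 (mod 103) ✓
So ord_103(67) = 102.

102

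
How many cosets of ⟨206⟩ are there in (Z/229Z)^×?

1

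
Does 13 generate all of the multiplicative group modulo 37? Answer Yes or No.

Yes

φ(37) = 37 − 1 = 36 = 2^2 · 3^2.
It suffices to check that the order of 13 is not a proper divisor of 36: compute 13^(36/q) for q ∈ {2, 3}.
13^18 ≡ 36 (mod 37)  [q = 2: ≢ 1 ✓]
13^12 ≡ 10 (mod 37)  [q = 3: ≢ 1 ✓]
None equal 1, so ord_37(13) = 36: 13 is a primitive root.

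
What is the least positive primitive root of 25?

2

φ(25) = φ(5^2) = 5·(5−1) = 20 = 2^2 · 5.
Test candidates g = 2, 3, … against the prime factors q ∈ {2, 5} of φ(25): g is a generator iff g^(20/q) ≢ 1 for every such q.
g = 2: 2^10 ≡ 24; 2^4 ≡ 16 — none is 1, so 2 is a primitive root.
So 2 is the smallest generator of (Z/25Z)^×.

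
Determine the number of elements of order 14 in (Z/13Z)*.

φ(13) = 13 − 1 = 12 = 2^2 · 3.
Since (Z/13Z)^× is cyclic of order 12, the number of elements of order d is φ(d) when d | 12 and 0 otherwise.
14 does not divide 12, so no element of (Z/13Z)^× has order 14.

0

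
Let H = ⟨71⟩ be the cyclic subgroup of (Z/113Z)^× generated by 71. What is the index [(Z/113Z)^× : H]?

7

By Lagrange's theorem, ord_113(71) divides φ(113) = 113 − 1 = 112 = 2^4 · 7.
Divisors of 112: 1, 2, 4, 7, 8, 14, 16, 28, 56, 112.
Evaluate successive powers at the divisors of 112:
71^1 ≡ 71 (mod 113)
71^2 ≡ 69 (mod 113)
71^4 ≡ 15 (mod 113)
71^7 ≡ 35 (mod 113)
71^8 ≡ 112 (mod 113)
71^14 ≡ 95 (mod 113)
71^16 ≡ 1 (mod 113) ✓
So ord_113(71) = 16, hence |⟨71⟩| = 16.
The index is φ(113) / ord(71) = 112 / 16 = 7.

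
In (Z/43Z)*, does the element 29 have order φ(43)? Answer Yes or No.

φ(43) = 43 − 1 = 42 = 2 · 3 · 7.
An element g generates (Z/43Z)^× iff g^(42/q) ≢ 1 (mod 43) for each prime q ∈ {2, 3, 7}.
29^21 ≡ 42 (mod 43)  [q = 2: ≢ 1 ✓]
29^14 ≡ 6 (mod 43)  [q = 3: ≢ 1 ✓]
29^6 ≡ 21 (mod 43)  [q = 7: ≢ 1 ✓]
All checks pass, so 29 has order 42 and is a primitive root modulo 43.

Yes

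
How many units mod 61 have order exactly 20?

φ(61) = 61 − 1 = 60 = 2^2 · 3 · 5.
(Z/61Z)^× is cyclic (|G| = 60); a cyclic group of order m has exactly φ(d) elements of each order d | m, and none otherwise.
20 = 2^2 · 5 divides 60, and φ(20) = 8.

8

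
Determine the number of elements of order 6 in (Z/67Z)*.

2

φ(67) = 67 − 1 = 66 = 2 · 3 · 11.
In a cyclic group of order 66, there are φ(d) elements of order d for each divisor d of 66, and zero for non-divisors.
6 = 2 · 3 divides 66, and φ(6) = 2.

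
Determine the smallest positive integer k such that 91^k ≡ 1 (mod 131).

The order of 91 must divide φ(131) = 131 − 1 = 130 = 2 · 5 · 13.
Divisors of 130: 1, 2, 5, 10, 13, 26, 65, 130.
Check 91^d mod 131 for each divisor in increasing order:
91^1 ≡ 91
91^2 ≡ 28
91^5 ≡ 80
91^10 ≡ 112
91^13 ≡ 58
91^26 ≡ 89
91^65 ≡ 1
So ord_131(91) = 65.

65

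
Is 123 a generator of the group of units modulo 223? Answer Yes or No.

Yes

φ(223) = 223 − 1 = 222 = 2 · 3 · 37.
123 is a primitive root mod 223 iff 123^(φ(223)/q) ≢ 1 for every prime q | φ(223), i.e. q ∈ {2, 3, 37}.
123^111 ≡ 222 (mod 223)  [q = 2: ≢ 1 ✓]
123^74 ≡ 183 (mod 223)  [q = 3: ≢ 1 ✓]
123^6 ≡ 164 (mod 223)  [q = 37: ≢ 1 ✓]
None equal 1, so ord_223(123) = 222: 123 is a primitive root.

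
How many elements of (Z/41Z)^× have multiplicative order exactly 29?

0

φ(41) = 41 − 1 = 40 = 2^3 · 5.
Since (Z/41Z)^× is cyclic of order 40, the number of elements of order d is φ(d) when d | 40 and 0 otherwise.
29 does not divide 40, so no element of (Z/41Z)^× has order 29.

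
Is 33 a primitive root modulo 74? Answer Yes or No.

φ(74) = φ(2)·φ(37) = 1·36 = 36 = 2^2 · 3^2.
Test 33^(36/q) mod 74 for each prime factor q of 36:
33^18 ≡ 1 (mod 74)  [q = 2: ≡ 1 ✗]
33^12 ≡ 47 (mod 74)  [q = 3: ≢ 1 ✓]
Since 33^18 ≡ 1, the order of 33 divides 18 < 36, so 33 is not a primitive root.

No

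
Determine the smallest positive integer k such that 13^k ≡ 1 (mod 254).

By Lagrange's theorem, ord_254(13) divides φ(254) = φ(2)·φ(127) = 1·126 = 126 = 2 · 3^2 · 7.
Divisors of 126: 1, 2, 3, 6, 7, 9, 14, 18, 21, 42, 63, 126.
Test each divisor d:
13^1 ≡ 13 (mod 254)
13^2 ≡ 169 (mod 254)
13^3 ≡ 165 (mod 254)
13^6 ≡ 47 (mod 254)
13^7 ≡ 103 (mod 254)
13^9 ≡ 135 (mod 254)
13^14 ≡ 195 (mod 254)
13^18 ≡ 191 (mod 254)
13^21 ≡ 19 (mod 254)
13^42 ≡ 107 (mod 254)
13^63 ≡ 1 (mod 254) ✓
Therefore the multiplicative order of 13 modulo 254 is 63.

63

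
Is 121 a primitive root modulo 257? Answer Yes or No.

No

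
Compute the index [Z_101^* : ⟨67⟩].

Since 67 ∈ (Z/101Z)^×, its order divides φ(101) = 101 − 1 = 100 = 2^2 · 5^2.
Divisors of 100: 1, 2, 4, 5, 10, 20, 25, 50, 100.
Check 67^d mod 101 for each divisor in increasing order:
67^1 ≡ 67 (mod 101)
67^2 ≡ 45 (mod 101)
67^4 ≡ 5 (mod 101)
67^5 ≡ 32 (mod 101)
67^10 ≡ 14 (mod 101)
67^20 ≡ 95 (mod 101)
67^25 ≡ 10 (mod 101)
67^50 ≡ 100 (mod 101)
67^100 ≡ 1 (mod 101) ✓
So ord_101(67) = 100, hence |⟨67⟩| = 100.
The index is φ(101) / ord(67) = 100 / 100 = 1.

1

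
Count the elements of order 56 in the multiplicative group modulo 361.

φ(361) = φ(19^2) = 19·(19−1) = 342 = 2 · 3^2 · 19.
Since (Z/361Z)^× is cyclic of order 342, the number of elements of order d is φ(d) when d | 342 and 0 otherwise.
Here 342 is not a multiple of 56, so there are no elements of order 56.

0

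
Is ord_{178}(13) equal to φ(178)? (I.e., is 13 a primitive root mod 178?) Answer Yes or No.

φ(178) = φ(2)·φ(89) = 1·88 = 88 = 2^3 · 11.
It suffices to check that the order of 13 is not a proper divisor of 88: compute 13^(88/q) for q ∈ {2, 11}.
13^44 ≡ 177 (mod 178)  [q = 2: ≢ 1 ✓]
13^8 ≡ 153 (mod 178)  [q = 11: ≢ 1 ✓]
All checks pass, so 13 has order 88 and is a primitive root modulo 178.

Yes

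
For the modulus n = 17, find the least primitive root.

φ(17) = 17 − 1 = 16 = 2^4.
g is a primitive root iff g^(16/q) ≢ 1 (mod 17) for each prime q ∈ {2}.
g = 2: 2^8 ≡ 1 — hits 1, so not a primitive root.
g = 3: 3^8 ≡ 16 — none is 1, so 3 is a primitive root.
So 3 is the smallest generator of (Z/17Z)^×.

3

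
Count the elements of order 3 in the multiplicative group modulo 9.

2

φ(9) = φ(3^2) = 3·(3−1) = 6 = 2 · 3.
In a cyclic group of order 6, there are φ(d) elements of order d for each divisor d of 6, and zero for non-divisors.
3 | 6, and φ(3) = 3 − 1 = 2.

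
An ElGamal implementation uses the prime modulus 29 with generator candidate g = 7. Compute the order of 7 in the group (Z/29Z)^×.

7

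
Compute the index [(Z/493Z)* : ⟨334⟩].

4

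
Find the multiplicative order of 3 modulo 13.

3

ord(3) | φ(13) = 13 − 1 = 12 = 2^2 · 3.
Divisors of 12: 1, 2, 3, 4, 6, 12.
Check 3^d mod 13 for each divisor in increasing order:
3^1 ≡ 3 (mod 13)
3^2 ≡ 9 (mod 13)
3^3 ≡ 1 (mod 13) ✓
The smallest such exponent is 3, so the order of 3 is 3.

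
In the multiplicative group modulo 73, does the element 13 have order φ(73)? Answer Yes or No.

Yes

φ(73) = 73 − 1 = 72 = 2^3 · 3^2.
Test 13^(72/q) mod 73 for each prime factor q of 72:
13^36 ≡ 72 (mod 73)  [q = 2: ≢ 1 ✓]
13^24 ≡ 64 (mod 73)  [q = 3: ≢ 1 ✓]
None equal 1, so ord_73(13) = 72: 13 is a primitive root.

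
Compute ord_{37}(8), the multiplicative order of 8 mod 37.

12

Since 8 ∈ (Z/37Z)^×, its order divides φ(37) = 37 − 1 = 36 = 2^2 · 3^2.
Divisors of 36: 1, 2, 3, 4, 6, 9, 12, 18, 36.
Test each divisor d:
8^1 ≡ 8 (mod 37)
8^2 ≡ 27 (mod 37)
8^3 ≡ 31 (mod 37)
8^4 ≡ 26 (mod 37)
8^6 ≡ 36 (mod 37)
8^9 ≡ 6 (mod 37)
8^12 ≡ 1 (mod 37) ✓
The smallest such exponent is 12, so the order of 8 is 12.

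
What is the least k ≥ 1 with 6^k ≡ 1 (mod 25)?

5

Since 6 ∈ (Z/25Z)^×, its order divides φ(25) = φ(5^2) = 5·(5−1) = 20 = 2^2 · 5.
Divisors of 20: 1, 2, 4, 5, 10, 20.
Check 6^d mod 25 for each divisor in increasing order:
6^1 ≡ 6
6^2 ≡ 11
6^4 ≡ 21
6^5 ≡ 1
So ord_25(6) = 5.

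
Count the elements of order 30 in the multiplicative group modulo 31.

φ(31) = 31 − 1 = 30 = 2 · 3 · 5.
Since (Z/31Z)^× is cyclic of order 30, the number of elements of order d is φ(d) when d | 30 and 0 otherwise.
30 = 2 · 3 · 5 divides 30, and φ(30) = 8.

8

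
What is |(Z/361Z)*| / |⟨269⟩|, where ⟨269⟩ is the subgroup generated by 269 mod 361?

ord(269) | φ(361) = φ(19^2) = 19·(19−1) = 342 = 2 · 3^2 · 19.
Divisors of 342: 1, 2, 3, 6, 9, 18, 19, 38, 57, 114, 171, 342.
Test each divisor d:
269^1 ≡ 269 (mod 361)
269^2 ≡ 161 (mod 361)
269^3 ≡ 350 (mod 361)
269^6 ≡ 121 (mod 361)
269^9 ≡ 113 (mod 361)
269^18 ≡ 134 (mod 361)
269^19 ≡ 307 (mod 361)
269^38 ≡ 28 (mod 361)
269^57 ≡ 293 (mod 361)
269^114 ≡ 292 (mod 361)
269^171 ≡ 360 (mod 361)
269^342 ≡ 1 (mod 361) ✓
Thus |⟨269⟩| = ord(269) = 342.
Index = |(Z/361Z)^×| / |⟨269⟩| = 342 / 342 = 1.

1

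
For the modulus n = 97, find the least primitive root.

5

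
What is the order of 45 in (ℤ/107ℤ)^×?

106

By Lagrange's theorem, ord_107(45) divides φ(107) = 107 − 1 = 106 = 2 · 53.
Divisors of 106: 1, 2, 53, 106.
Check 45^d mod 107 for each divisor in increasing order:
45^1 ≡ 45 (mod 107)
45^2 ≡ 99 (mod 107)
45^53 ≡ 106 (mod 107)
45^106 ≡ 1 (mod 107) ✓
The smallest such exponent is 106, so the order of 45 is 106.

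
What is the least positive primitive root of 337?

10

φ(337) = 337 − 1 = 336 = 2^4 · 3 · 7.
Test candidates g = 2, 3, … against the prime factors q ∈ {2, 3, 7} of φ(337): g is a generator iff g^(336/q) ≢ 1 for every such q.
g = 2: 2^168 ≡ 1 — hits 1, so not a primitive root.
g = 3: 3^168 ≡ 1 — hits 1, so not a primitive root.
g = 4: 4^168 ≡ 1 — hits 1, so not a primitive root.
g = 5: 5^168 ≡ 336; 5^112 ≡ 1 — hits 1, so not a primitive root.
g = 6: 6^168 ≡ 1 — hits 1, so not a primitive root.
g = 7: 7^168 ≡ 1 — hits 1, so not a primitive root.
g = 8: 8^168 ≡ 1 — hits 1, so not a primitive root.
g = 9: 9^168 ≡ 1 — hits 1, so not a primitive root.
g = 10: 10^168 ≡ 336; 10^112 ≡ 128; 10^48 ≡ 175 — none is 1, so 10 is a primitive root.
Hence the least primitive root of 337 is 10.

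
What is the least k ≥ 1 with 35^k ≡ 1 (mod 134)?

33

By Lagrange's theorem, ord_134(35) divides φ(134) = φ(2)·φ(67) = 1·66 = 66 = 2 · 3 · 11.
Divisors of 66: 1, 2, 3, 6, 11, 22, 33, 66.
Evaluate successive powers at the divisors of 66:
35^1 ≡ 35
35^2 ≡ 19
35^3 ≡ 129
35^6 ≡ 25
35^11 ≡ 37
35^22 ≡ 29
35^33 ≡ 1
So ord_134(35) = 33.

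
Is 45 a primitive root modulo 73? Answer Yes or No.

Yes

φ(73) = 73 − 1 = 72 = 2^3 · 3^2.
Test 45^(72/q) mod 73 for each prime factor q of 72:
45^36 ≡ 72 (mod 73)  [q = 2: ≢ 1 ✓]
45^24 ≡ 8 (mod 73)  [q = 3: ≢ 1 ✓]
Every test exponent gives a nontrivial residue, hence 45 generates the full group.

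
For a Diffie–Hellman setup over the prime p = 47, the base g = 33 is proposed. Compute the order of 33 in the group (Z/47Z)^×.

The order of 33 must divide φ(47) = 47 − 1 = 46 = 2 · 23.
Divisors of 46: 1, 2, 23, 46.
Test each divisor d:
33^1 ≡ 33
33^2 ≡ 8
33^23 ≡ 46
33^46 ≡ 1
Therefore the multiplicative order of 33 modulo 47 is 46.

46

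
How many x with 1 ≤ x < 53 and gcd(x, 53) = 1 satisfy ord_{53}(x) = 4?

φ(53) = 53 − 1 = 52 = 2^2 · 13.
Since (Z/53Z)^× is cyclic of order 52, the number of elements of order d is φ(d) when d | 52 and 0 otherwise.
4 = 2^2 divides 52, and φ(4) = 2.

2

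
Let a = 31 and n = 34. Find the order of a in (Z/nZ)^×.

ord(31) | φ(34) = φ(2)·φ(17) = 1·16 = 16 = 2^4.
Divisors of 16: 1, 2, 4, 8, 16.
Evaluate successive powers at the divisors of 16:
31^1 ≡ 31 (mod 34)
31^2 ≡ 9 (mod 34)
31^4 ≡ 13 (mod 34)
31^8 ≡ 33 (mod 34)
31^16 ≡ 1 (mod 34) ✓
So ord_34(31) = 16.

16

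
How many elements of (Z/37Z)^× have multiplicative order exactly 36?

φ(37) = 37 − 1 = 36 = 2^2 · 3^2.
(Z/37Z)^× is cyclic (|G| = 36); a cyclic group of order m has exactly φ(d) elements of each order d | m, and none otherwise.
36 = 2^2 · 3^2 divides 36, and φ(36) = 12.

12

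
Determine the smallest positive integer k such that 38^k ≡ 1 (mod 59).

58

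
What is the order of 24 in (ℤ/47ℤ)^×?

Since 24 ∈ (Z/47Z)^×, its order divides φ(47) = 47 − 1 = 46 = 2 · 23.
Divisors of 46: 1, 2, 23, 46.
Test each divisor d:
24^1 ≡ 24
24^2 ≡ 12
24^23 ≡ 1
The smallest such exponent is 23, so the order of 24 is 23.

23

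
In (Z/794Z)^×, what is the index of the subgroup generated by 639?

1

Since 639 ∈ (Z/794Z)^×, its order divides φ(794) = φ(2)·φ(397) = 1·396 = 396 = 2^2 · 3^2 · 11.
Divisors of 396: 1, 2, 3, 4, 6, 9, 11, 12, 18, 22, 33, 36, 44, 66, 99, 132, 198, 396.
Check 639^d mod 794 for each divisor in increasing order:
639^1 ≡ 639 (mod 794)
639^2 ≡ 205 (mod 794)
639^3 ≡ 779 (mod 794)
639^4 ≡ 737 (mod 794)
639^6 ≡ 225 (mod 794)
639^9 ≡ 595 (mod 794)
639^11 ≡ 493 (mod 794)
639^12 ≡ 603 (mod 794)
639^18 ≡ 695 (mod 794)
639^22 ≡ 85 (mod 794)
639^33 ≡ 617 (mod 794)
639^36 ≡ 273 (mod 794)
639^44 ≡ 79 (mod 794)
639^66 ≡ 363 (mod 794)
639^99 ≡ 63 (mod 794)
639^132 ≡ 759 (mod 794)
639^198 ≡ 793 (mod 794)
639^396 ≡ 1 (mod 794) ✓
So ord_794(639) = 396, hence |⟨639⟩| = 396.
Index = |(Z/794Z)^×| / |⟨639⟩| = 396 / 396 = 1.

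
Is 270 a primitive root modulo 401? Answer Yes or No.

φ(401) = 401 − 1 = 400 = 2^4 · 5^2.
It suffices to check that the order of 270 is not a proper divisor of 400: compute 270^(400/q) for q ∈ {2, 5}.
270^200 ≡ 400 (mod 401)  [q = 2: ≢ 1 ✓]
270^80 ≡ 372 (mod 401)  [q = 5: ≢ 1 ✓]
Every test exponent gives a nontrivial residue, hence 270 generates the full group.

Yes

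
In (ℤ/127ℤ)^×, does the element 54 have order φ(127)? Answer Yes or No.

φ(127) = 127 − 1 = 126 = 2 · 3^2 · 7.
Test 54^(126/q) mod 127 for each prime factor q of 126:
54^63 ≡ 126 (mod 127)  [q = 2: ≢ 1 ✓]
54^42 ≡ 1 (mod 127)  [q = 3: ≡ 1 ✗]
54^18 ≡ 8 (mod 127)  [q = 7: ≢ 1 ✓]
The check at q = 3 fails, so 54 generates a proper subgroup.

No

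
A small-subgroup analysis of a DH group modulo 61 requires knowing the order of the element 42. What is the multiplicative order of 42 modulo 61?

15

The order of 42 must divide φ(61) = 61 − 1 = 60 = 2^2 · 3 · 5.
Divisors of 60: 1, 2, 3, 4, 5, 6, 10, 12, 15, 20, 30, 60.
Check 42^d mod 61 for each divisor in increasing order:
42^1 ≡ 42 (mod 61)
42^2 ≡ 56 (mod 61)
42^3 ≡ 34 (mod 61)
42^4 ≡ 25 (mod 61)
42^5 ≡ 13 (mod 61)
42^6 ≡ 58 (mod 61)
42^10 ≡ 47 (mod 61)
42^12 ≡ 9 (mod 61)
42^15 ≡ 1 (mod 61) ✓
So ord_61(42) = 15.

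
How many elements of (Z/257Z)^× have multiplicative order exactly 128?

64

φ(257) = 257 − 1 = 256 = 2^8.
In a cyclic group of order 256, there are φ(d) elements of order d for each divisor d of 256, and zero for non-divisors.
128 = 2^7 divides 256, and φ(128) = 64.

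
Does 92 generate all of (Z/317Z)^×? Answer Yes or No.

φ(317) = 317 − 1 = 316 = 2^2 · 79.
Test 92^(316/q) mod 317 for each prime factor q of 316:
92^158 ≡ 1 (mod 317)  [q = 2: ≡ 1 ✗]
92^4 ≡ 149 (mod 317)  [q = 79: ≢ 1 ✓]
Since 92^158 ≡ 1, the order of 92 divides 158 < 316, so 92 is not a primitive root.

No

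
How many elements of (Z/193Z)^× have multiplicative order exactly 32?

φ(193) = 193 − 1 = 192 = 2^6 · 3.
In a cyclic group of order 192, there are φ(d) elements of order d for each divisor d of 192, and zero for non-divisors.
32 = 2^5 divides 192, and φ(32) = 16.

16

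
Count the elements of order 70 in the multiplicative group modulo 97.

0

φ(97) = 97 − 1 = 96 = 2^5 · 3.
Since (Z/97Z)^× is cyclic of order 96, the number of elements of order d is φ(d) when d | 96 and 0 otherwise.
Since 70 ∤ 96, the count is 0.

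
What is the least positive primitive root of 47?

5

φ(47) = 47 − 1 = 46 = 2 · 23.
g is a primitive root iff g^(46/q) ≢ 1 (mod 47) for each prime q ∈ {2, 23}.
g = 2: 2^23 ≡ 1 — hits 1, so not a primitive root.
g = 3: 3^23 ≡ 1 — hits 1, so not a primitive root.
g = 4: 4^23 ≡ 1 — hits 1, so not a primitive root.
g = 5: 5^23 ≡ 46; 5^2 ≡ 25 — none is 1, so 5 is a primitive root.
The smallest primitive root modulo 47 is 5.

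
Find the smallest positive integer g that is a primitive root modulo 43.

3

φ(43) = 43 − 1 = 42 = 2 · 3 · 7.
Test candidates g = 2, 3, … against the prime factors q ∈ {2, 3, 7} of φ(43): g is a generator iff g^(42/q) ≢ 1 for every such q.
g = 2: 2^21 ≡ 42; 2^14 ≡ 1 — hits 1, so not a primitive root.
g = 3: 3^21 ≡ 42; 3^14 ≡ 36; 3^6 ≡ 41 — none is 1, so 3 is a primitive root.
So 3 is the smallest generator of (Z/43Z)^×.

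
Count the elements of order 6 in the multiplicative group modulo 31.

2

φ(31) = 31 − 1 = 30 = 2 · 3 · 5.
In a cyclic group of order 30, there are φ(d) elements of order d for each divisor d of 30, and zero for non-divisors.
6 = 2 · 3 divides 30, and φ(6) = 2.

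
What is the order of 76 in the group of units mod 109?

4

ord(76) | φ(109) = 109 − 1 = 108 = 2^2 · 3^3.
Divisors of 108: 1, 2, 3, 4, 6, 9, 12, 18, 27, 36, 54, 108.
Evaluate successive powers at the divisors of 108:
76^1 ≡ 76
76^2 ≡ 108
76^3 ≡ 33
76^4 ≡ 1
So ord_109(76) = 4.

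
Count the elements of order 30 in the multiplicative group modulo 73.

φ(73) = 73 − 1 = 72 = 2^3 · 3^2.
In a cyclic group of order 72, there are φ(d) elements of order d for each divisor d of 72, and zero for non-divisors.
Here 72 is not a multiple of 30, so there are no elements of order 30.

0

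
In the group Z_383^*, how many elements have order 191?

φ(383) = 383 − 1 = 382 = 2 · 191.
(Z/383Z)^× is cyclic (|G| = 382); a cyclic group of order m has exactly φ(d) elements of each order d | m, and none otherwise.
191 | 382, and φ(191) = 191 − 1 = 190.

190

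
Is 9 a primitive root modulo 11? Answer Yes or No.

φ(11) = 11 − 1 = 10 = 2 · 5.
Test 9^(10/q) mod 11 for each prime factor q of 10:
9^5 ≡ 1 (mod 11)  [q = 2: ≡ 1 ✗]
9^2 ≡ 4 (mod 11)  [q = 5: ≢ 1 ✓]
9^5 ≡ 1 shows ord(9) | 5, strictly less than φ(11); not a primitive root.

No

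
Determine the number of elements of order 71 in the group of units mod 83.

φ(83) = 83 − 1 = 82 = 2 · 41.
Since (Z/83Z)^× is cyclic of order 82, the number of elements of order d is φ(d) when d | 82 and 0 otherwise.
71 does not divide 82, so no element of (Z/83Z)^× has order 71.

0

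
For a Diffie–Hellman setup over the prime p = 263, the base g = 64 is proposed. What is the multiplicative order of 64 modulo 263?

131

Since 64 ∈ (Z/263Z)^×, its order divides φ(263) = 263 − 1 = 262 = 2 · 131.
Divisors of 262: 1, 2, 131, 262.
Test each divisor d:
64^1 ≡ 64
64^2 ≡ 151
64^131 ≡ 1
So ord_263(64) = 131.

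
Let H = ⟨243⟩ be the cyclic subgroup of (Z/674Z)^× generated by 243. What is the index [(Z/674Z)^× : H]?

Since 243 ∈ (Z/674Z)^×, its order divides φ(674) = φ(2)·φ(337) = 1·336 = 336 = 2^4 · 3 · 7.
Divisors of 336: 1, 2, 3, 4, 6, 7, 8, 12, 14, 16, 21, 24, 28, 42, 48, 56, 84, 112, 168, 336.
Compute 243^d (mod 674) for the divisors d until we hit 1:
243^1 ≡ 243
243^2 ≡ 411
243^3 ≡ 121
243^4 ≡ 421
243^6 ≡ 487
243^7 ≡ 391
243^8 ≡ 653
243^12 ≡ 595
243^14 ≡ 557
243^16 ≡ 441
243^21 ≡ 85
243^24 ≡ 175
243^28 ≡ 209
243^42 ≡ 485
243^48 ≡ 295
243^56 ≡ 545
243^84 ≡ 673
243^112 ≡ 465
243^168 ≡ 1
So ord_674(243) = 168, hence |⟨243⟩| = 168.
Index = |(Z/674Z)^×| / |⟨243⟩| = 336 / 168 = 2.

2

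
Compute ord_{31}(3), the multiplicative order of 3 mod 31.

ord(3) | φ(31) = 31 − 1 = 30 = 2 · 3 · 5.
Divisors of 30: 1, 2, 3, 5, 6, 10, 15, 30.
Evaluate successive powers at the divisors of 30:
3^1 ≡ 3
3^2 ≡ 9
3^3 ≡ 27
3^5 ≡ 26
3^6 ≡ 16
3^10 ≡ 25
3^15 ≡ 30
3^30 ≡ 1
The smallest such exponent is 30, so the order of 3 is 30.

30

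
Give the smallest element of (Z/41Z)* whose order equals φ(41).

6

φ(41) = 41 − 1 = 40 = 2^3 · 5.
Test candidates g = 2, 3, … against the prime factors q ∈ {2, 5} of φ(41): g is a generator iff g^(40/q) ≢ 1 for every such q.
g = 2: 2^20 ≡ 1 — hits 1, so not a primitive root.
g = 3: 3^20 ≡ 40; 3^8 ≡ 1 — hits 1, so not a primitive root.
g = 4: 4^20 ≡ 1 — hits 1, so not a primitive root.
g = 5: 5^20 ≡ 1 — hits 1, so not a primitive root.
g = 6: 6^20 ≡ 40; 6^8 ≡ 10 — none is 1, so 6 is a primitive root.
So 6 is the smallest generator of (Z/41Z)^×.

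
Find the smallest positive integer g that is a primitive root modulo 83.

2

φ(83) = 83 − 1 = 82 = 2 · 41.
g is a primitive root iff g^(82/q) ≢ 1 (mod 83) for each prime q ∈ {2, 41}.
g = 2: 2^41 ≡ 82; 2^2 ≡ 4 — none is 1, so 2 is a primitive root.
Hence the least primitive root of 83 is 2.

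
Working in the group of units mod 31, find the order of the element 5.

3

ord(5) | φ(31) = 31 − 1 = 30 = 2 · 3 · 5.
Divisors of 30: 1, 2, 3, 5, 6, 10, 15, 30.
Test each divisor d:
5^1 ≡ 5 (mod 31)
5^2 ≡ 25 (mod 31)
5^3 ≡ 1 (mod 31) ✓
So ord_31(5) = 3.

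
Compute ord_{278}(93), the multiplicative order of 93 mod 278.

By Lagrange's theorem, ord_278(93) divides φ(278) = φ(2)·φ(139) = 1·138 = 138 = 2 · 3 · 23.
Divisors of 138: 1, 2, 3, 6, 23, 46, 69, 138.
Check 93^d mod 278 for each divisor in increasing order:
93^1 ≡ 93
93^2 ≡ 31
93^3 ≡ 103
93^6 ≡ 45
93^23 ≡ 97
93^46 ≡ 235
93^69 ≡ 277
93^138 ≡ 1
Hence ord(93) = 138.

138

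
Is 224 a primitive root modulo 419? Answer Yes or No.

Yes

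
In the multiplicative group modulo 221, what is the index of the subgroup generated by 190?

ord(190) | φ(221) = φ(13·17) = (13−1)·(17−1) = 12·16 = 192 = 2^6 · 3.
Divisors of 192: 1, 2, 3, 4, 6, 8, 12, 16, 24, 32, 48, 64, 96, 192.
Check 190^d mod 221 for each divisor in increasing order:
190^1 ≡ 190
190^2 ≡ 77
190^3 ≡ 44
190^4 ≡ 183
190^6 ≡ 168
190^8 ≡ 118
190^12 ≡ 157
190^16 ≡ 1
So ord_221(190) = 16, hence |⟨190⟩| = 16.
[(Z/221Z)^× : ⟨190⟩] = 192/16 = 12.

12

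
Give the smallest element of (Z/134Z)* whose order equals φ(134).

φ(134) = φ(2)·φ(67) = 1·66 = 66 = 2 · 3 · 11.
Test candidates g = 2, 3, … against the prime factors q ∈ {2, 3, 11} of φ(134): g is a generator iff g^(66/q) ≢ 1 for every such q.
g = 2: gcd(2, 134) = 2 > 1, not a unit — skip.
g = 3: 3^33 ≡ 133; 3^22 ≡ 1 — hits 1, so not a primitive root.
g = 4: gcd(4, 134) = 2 > 1, not a unit — skip.
g = 5: 5^33 ≡ 133; 5^22 ≡ 1 — hits 1, so not a primitive root.
g = 6: gcd(6, 134) = 2 > 1, not a unit — skip.
g = 7: 7^33 ≡ 133; 7^22 ≡ 29; 7^6 ≡ 131 — none is 1, so 7 is a primitive root.
Hence the least primitive root of 134 is 7.

7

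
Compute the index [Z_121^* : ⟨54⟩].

5

ord(54) | φ(121) = φ(11^2) = 11·(11−1) = 110 = 2 · 5 · 11.
Divisors of 110: 1, 2, 5, 10, 11, 22, 55, 110.
Evaluate successive powers at the divisors of 110:
54^1 ≡ 54
54^2 ≡ 12
54^5 ≡ 32
54^10 ≡ 56
54^11 ≡ 120
54^22 ≡ 1
So ord_121(54) = 22, hence |⟨54⟩| = 22.
Index = |(Z/121Z)^×| / |⟨54⟩| = 110 / 22 = 5.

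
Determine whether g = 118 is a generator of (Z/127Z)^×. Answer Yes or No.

Yes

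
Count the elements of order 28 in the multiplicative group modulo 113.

12

φ(113) = 113 − 1 = 112 = 2^4 · 7.
(Z/113Z)^× is cyclic (|G| = 112); a cyclic group of order m has exactly φ(d) elements of each order d | m, and none otherwise.
28 = 2^2 · 7 divides 112, and φ(28) = 12.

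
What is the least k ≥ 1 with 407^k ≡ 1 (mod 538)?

134

Since 407 ∈ (Z/538Z)^×, its order divides φ(538) = φ(2)·φ(269) = 1·268 = 268 = 2^2 · 67.
Divisors of 268: 1, 2, 4, 67, 134, 268.
Test each divisor d:
407^1 ≡ 407 (mod 538)
407^2 ≡ 483 (mod 538)
407^4 ≡ 335 (mod 538)
407^67 ≡ 537 (mod 538)
407^134 ≡ 1 (mod 538) ✓
Hence ord(407) = 134.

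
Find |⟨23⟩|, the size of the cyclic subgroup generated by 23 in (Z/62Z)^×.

Since 23 ∈ (Z/62Z)^×, its order divides φ(62) = φ(2)·φ(31) = 1·30 = 30 = 2 · 3 · 5.
Divisors of 30: 1, 2, 3, 5, 6, 10, 15, 30.
Check 23^d mod 62 for each divisor in increasing order:
23^1 ≡ 23 (mod 62)
23^2 ≡ 33 (mod 62)
23^3 ≡ 15 (mod 62)
23^5 ≡ 61 (mod 62)
23^6 ≡ 39 (mod 62)
23^10 ≡ 1 (mod 62) ✓
The smallest such exponent is 10, so the order of 23 is 10.

10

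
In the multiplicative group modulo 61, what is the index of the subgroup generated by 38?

Since 38 ∈ (Z/61Z)^×, its order divides φ(61) = 61 − 1 = 60 = 2^2 · 3 · 5.
Divisors of 60: 1, 2, 3, 4, 5, 6, 10, 12, 15, 20, 30, 60.
Evaluate successive powers at the divisors of 60:
38^1 ≡ 38
38^2 ≡ 41
38^3 ≡ 33
38^4 ≡ 34
38^5 ≡ 11
38^6 ≡ 52
38^10 ≡ 60
38^12 ≡ 20
38^15 ≡ 50
38^20 ≡ 1
So ord_61(38) = 20, hence |⟨38⟩| = 20.
The index is φ(61) / ord(38) = 60 / 20 = 3.

3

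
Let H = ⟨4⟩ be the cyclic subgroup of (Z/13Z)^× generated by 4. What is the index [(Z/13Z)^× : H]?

2

The order of 4 must divide φ(13) = 13 − 1 = 12 = 2^2 · 3.
Divisors of 12: 1, 2, 3, 4, 6, 12.
Compute 4^d (mod 13) for the divisors d until we hit 1:
4^1 ≡ 4
4^2 ≡ 3
4^3 ≡ 12
4^4 ≡ 9
4^6 ≡ 1
Thus |⟨4⟩| = ord(4) = 6.
The index is φ(13) / ord(4) = 12 / 6 = 2.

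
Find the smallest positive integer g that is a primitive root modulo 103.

φ(103) = 103 − 1 = 102 = 2 · 3 · 17.
g is a primitive root iff g^(102/q) ≢ 1 (mod 103) for each prime q ∈ {2, 3, 17}.
g = 2: 2^51 ≡ 1 — hits 1, so not a primitive root.
g = 3: 3^51 ≡ 102; 3^34 ≡ 1 — hits 1, so not a primitive root.
g = 4: 4^51 ≡ 1 — hits 1, so not a primitive root.
g = 5: 5^51 ≡ 102; 5^34 ≡ 56; 5^6 ≡ 72 — none is 1, so 5 is a primitive root.
The smallest primitive root modulo 103 is 5.

5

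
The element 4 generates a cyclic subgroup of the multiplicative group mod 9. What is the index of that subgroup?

The order of 4 must divide φ(9) = φ(3^2) = 3·(3−1) = 6 = 2 · 3.
Divisors of 6: 1, 2, 3, 6.
Test each divisor d:
4^1 ≡ 4 (mod 9)
4^2 ≡ 7 (mod 9)
4^3 ≡ 1 (mod 9) ✓
Thus |⟨4⟩| = ord(4) = 3.
Index = |(Z/9Z)^×| / |⟨4⟩| = 6 / 3 = 2.

2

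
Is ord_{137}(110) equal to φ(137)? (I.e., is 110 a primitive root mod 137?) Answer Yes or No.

Yes

φ(137) = 137 − 1 = 136 = 2^3 · 17.
110 is a primitive root mod 137 iff 110^(φ(137)/q) ≢ 1 for every prime q | φ(137), i.e. q ∈ {2, 17}.
110^68 ≡ 136 (mod 137)  [q = 2: ≢ 1 ✓]
110^8 ≡ 50 (mod 137)  [q = 17: ≢ 1 ✓]
None equal 1, so ord_137(110) = 136: 110 is a primitive root.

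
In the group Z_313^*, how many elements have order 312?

96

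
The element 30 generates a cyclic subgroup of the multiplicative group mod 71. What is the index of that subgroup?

10

Since 30 ∈ (Z/71Z)^×, its order divides φ(71) = 71 − 1 = 70 = 2 · 5 · 7.
Divisors of 70: 1, 2, 5, 7, 10, 14, 35, 70.
Compute 30^d (mod 71) for the divisors d until we hit 1:
30^1 ≡ 30 (mod 71)
30^2 ≡ 48 (mod 71)
30^5 ≡ 37 (mod 71)
30^7 ≡ 1 (mod 71) ✓
Thus |⟨30⟩| = ord(30) = 7.
The index is φ(71) / ord(30) = 70 / 7 = 10.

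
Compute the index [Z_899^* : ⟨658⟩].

Since 658 ∈ (Z/899Z)^×, its order divides φ(899) = φ(29·31) = (29−1)·(31−1) = 28·30 = 840 = 2^3 · 3 · 5 · 7.
Divisors of 840: 1, 2, 3, 4, 5, 6, 7, 8, 10, 12, 14, 15, 20, 21, 24, 28, 30, 35, 40, 42, 56, 60, 70, 84, 105, 120, 140, 168, 210, 280, 420, 840.
Check 658^d mod 899 for each divisor in increasing order:
658^1 ≡ 658 (mod 899)
658^2 ≡ 545 (mod 899)
658^3 ≡ 808 (mod 899)
658^4 ≡ 355 (mod 899)
658^5 ≡ 749 (mod 899)
658^6 ≡ 190 (mod 899)
658^7 ≡ 59 (mod 899)
658^8 ≡ 165 (mod 899)
658^10 ≡ 25 (mod 899)
658^12 ≡ 140 (mod 899)
658^14 ≡ 784 (mod 899)
658^15 ≡ 745 (mod 899)
658^20 ≡ 625 (mod 899)
658^21 ≡ 407 (mod 899)
658^24 ≡ 721 (mod 899)
658^28 ≡ 639 (mod 899)
658^30 ≡ 342 (mod 899)
658^35 ≡ 842 (mod 899)
658^40 ≡ 459 (mod 899)
658^42 ≡ 233 (mod 899)
658^56 ≡ 175 (mod 899)
658^60 ≡ 94 (mod 899)
658^70 ≡ 552 (mod 899)
658^84 ≡ 349 (mod 899)
658^105 ≡ 1 (mod 899) ✓
Thus |⟨658⟩| = ord(658) = 105.
The index is φ(899) / ord(658) = 840 / 105 = 8.

8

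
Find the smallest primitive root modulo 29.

2

φ(29) = 29 − 1 = 28 = 2^2 · 7.
g is a primitive root iff g^(28/q) ≢ 1 (mod 29) for each prime q ∈ {2, 7}.
g = 2: 2^14 ≡ 28; 2^4 ≡ 16 — none is 1, so 2 is a primitive root.
Hence the least primitive root of 29 is 2.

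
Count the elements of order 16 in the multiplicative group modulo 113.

8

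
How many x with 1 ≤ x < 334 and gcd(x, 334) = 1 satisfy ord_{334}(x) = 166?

82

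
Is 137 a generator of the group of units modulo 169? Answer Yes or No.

Yes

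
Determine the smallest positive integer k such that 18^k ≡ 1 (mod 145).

The order of 18 must divide φ(145) = φ(5·29) = (5−1)·(29−1) = 4·28 = 112 = 2^4 · 7.
Divisors of 112: 1, 2, 4, 7, 8, 14, 16, 28, 56, 112.
Check 18^d mod 145 for each divisor in increasing order:
18^1 ≡ 18 (mod 145)
18^2 ≡ 34 (mod 145)
18^4 ≡ 141 (mod 145)
18^7 ≡ 17 (mod 145)
18^8 ≡ 16 (mod 145)
18^14 ≡ 144 (mod 145)
18^16 ≡ 111 (mod 145)
18^28 ≡ 1 (mod 145) ✓
Hence ord(18) = 28.

28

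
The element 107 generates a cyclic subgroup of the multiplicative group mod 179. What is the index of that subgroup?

2

The order of 107 must divide φ(179) = 179 − 1 = 178 = 2 · 89.
Divisors of 178: 1, 2, 89, 178.
Test each divisor d:
107^1 ≡ 107
107^2 ≡ 172
107^89 ≡ 1
So ord_179(107) = 89, hence |⟨107⟩| = 89.
Index = |(Z/179Z)^×| / |⟨107⟩| = 178 / 89 = 2.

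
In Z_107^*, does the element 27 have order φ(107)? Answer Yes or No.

φ(107) = 107 − 1 = 106 = 2 · 53.
An element g generates (Z/107Z)^× iff g^(106/q) ≢ 1 (mod 107) for each prime q ∈ {2, 53}.
27^53 ≡ 1 (mod 107)  [q = 2: ≡ 1 ✗]
27^2 ≡ 87 (mod 107)  [q = 53: ≢ 1 ✓]
The check at q = 2 fails, so 27 generates a proper subgroup.

No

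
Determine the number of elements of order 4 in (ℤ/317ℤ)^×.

2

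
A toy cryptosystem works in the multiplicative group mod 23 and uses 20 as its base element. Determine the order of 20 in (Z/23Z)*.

22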